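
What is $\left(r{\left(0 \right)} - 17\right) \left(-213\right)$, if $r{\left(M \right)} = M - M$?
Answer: $3621$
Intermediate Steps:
$r{\left(M \right)} = 0$
$\left(r{\left(0 \right)} - 17\right) \left(-213\right) = \left(0 - 17\right) \left(-213\right) = \left(-17\right) \left(-213\right) = 3621$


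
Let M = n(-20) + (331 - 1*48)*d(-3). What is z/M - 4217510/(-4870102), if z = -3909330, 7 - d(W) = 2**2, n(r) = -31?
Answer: -4758846482120/995935859 ≈ -4778.3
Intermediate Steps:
d(W) = 3 (d(W) = 7 - 1*2**2 = 7 - 1*4 = 7 - 4 = 3)
M = 818 (M = -31 + (331 - 1*48)*3 = -31 + (331 - 48)*3 = -31 + 283*3 = -31 + 849 = 818)
z/M - 4217510/(-4870102) = -3909330/818 - 4217510/(-4870102) = -3909330*1/818 - 4217510*(-1/4870102) = -1954665/409 + 2108755/2435051 = -4758846482120/995935859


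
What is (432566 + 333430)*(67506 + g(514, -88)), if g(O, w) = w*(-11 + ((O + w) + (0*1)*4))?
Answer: 23735152056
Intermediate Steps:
g(O, w) = w*(-11 + O + w) (g(O, w) = w*(-11 + ((O + w) + 0*4)) = w*(-11 + ((O + w) + 0)) = w*(-11 + (O + w)) = w*(-11 + O + w))
(432566 + 333430)*(67506 + g(514, -88)) = (432566 + 333430)*(67506 - 88*(-11 + 514 - 88)) = 765996*(67506 - 88*415) = 765996*(67506 - 36520) = 765996*30986 = 23735152056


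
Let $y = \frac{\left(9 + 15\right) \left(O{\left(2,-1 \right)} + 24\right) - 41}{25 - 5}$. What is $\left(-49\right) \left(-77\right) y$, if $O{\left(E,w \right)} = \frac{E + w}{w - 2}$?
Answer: $\frac{1988371}{20} \approx 99419.0$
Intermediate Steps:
$O{\left(E,w \right)} = \frac{E + w}{-2 + w}$
$y = \frac{527}{20}$ ($y = \frac{\left(9 + 15\right) \left(\frac{2 - 1}{-2 - 1} + 24\right) - 41}{25 - 5} = \frac{24 \left(\frac{1}{-3} \cdot 1 + 24\right) - 41}{20} = \left(24 \left(\left(- \frac{1}{3}\right) 1 + 24\right) - 41\right) \frac{1}{20} = \left(24 \left(- \frac{1}{3} + 24\right) - 41\right) \frac{1}{20} = \left(24 \cdot \frac{71}{3} - 41\right) \frac{1}{20} = \left(568 - 41\right) \frac{1}{20} = 527 \cdot \frac{1}{20} = \frac{527}{20} \approx 26.35$)
$\left(-49\right) \left(-77\right) y = \left(-49\right) \left(-77\right) \frac{527}{20} = 3773 \cdot \frac{527}{20} = \frac{1988371}{20}$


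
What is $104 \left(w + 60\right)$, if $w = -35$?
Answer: $2600$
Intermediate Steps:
$104 \left(w + 60\right) = 104 \left(-35 + 60\right) = 104 \cdot 25 = 2600$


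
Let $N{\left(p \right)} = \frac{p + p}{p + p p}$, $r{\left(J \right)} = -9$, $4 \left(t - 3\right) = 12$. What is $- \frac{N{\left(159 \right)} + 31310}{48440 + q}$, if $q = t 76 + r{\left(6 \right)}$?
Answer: $- \frac{2504801}{3910960} \approx -0.64046$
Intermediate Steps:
$t = 6$ ($t = 3 + \frac{1}{4} \cdot 12 = 3 + 3 = 6$)
$N{\left(p \right)} = \frac{2 p}{p + p^{2}}$
$q = 447$ ($q = 6 \cdot 76 - 9 = 456 - 9 = 447$)
$- \frac{N{\left(159 \right)} + 31310}{48440 + q} = - \frac{\frac{2}{1 + 159} + 31310}{48440 + 447} = - \frac{\frac{2}{160} + 31310}{48887} = - \frac{2 \cdot \frac{1}{160} + 31310}{48887} = - \frac{\frac{1}{80} + 31310}{48887} = - \frac{2504801}{80 \cdot 48887} = \left(-1\right) \frac{2504801}{3910960} = - \frac{2504801}{3910960}$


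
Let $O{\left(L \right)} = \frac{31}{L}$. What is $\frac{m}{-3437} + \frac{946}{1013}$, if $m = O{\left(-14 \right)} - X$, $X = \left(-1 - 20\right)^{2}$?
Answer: $\frac{51805293}{48743534} \approx 1.0628$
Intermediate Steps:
$X = 441$ ($X = \left(-21\right)^{2} = 441$)
$m = - \frac{6205}{14}$ ($m = \frac{31}{-14} - 441 = 31 \left(- \frac{1}{14}\right) - 441 = - \frac{31}{14} - 441 = - \frac{6205}{14} \approx -443.21$)
$\frac{m}{-3437} + \frac{946}{1013} = - \frac{6205}{14 \left(-3437\right)} + \frac{946}{1013} = \left(- \frac{6205}{14}\right) \left(- \frac{1}{3437}\right) + 946 \cdot \frac{1}{1013} = \frac{6205}{48118} + \frac{946}{1013} = \frac{51805293}{48743534}$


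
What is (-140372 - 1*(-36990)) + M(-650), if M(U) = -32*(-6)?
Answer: -103190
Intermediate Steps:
M(U) = 192
(-140372 - 1*(-36990)) + M(-650) = (-140372 - 1*(-36990)) + 192 = (-140372 + 36990) + 192 = -103382 + 192 = -103190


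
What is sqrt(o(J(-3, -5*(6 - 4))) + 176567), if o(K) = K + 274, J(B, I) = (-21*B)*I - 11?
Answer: 10*sqrt(1762) ≈ 419.76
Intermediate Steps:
J(B, I) = -11 - 21*B*I (J(B, I) = -21*B*I - 11 = -11 - 21*B*I)
o(K) = 274 + K
sqrt(o(J(-3, -5*(6 - 4))) + 176567) = sqrt((274 + (-11 - 21*(-3)*(-5*(6 - 4)))) + 176567) = sqrt((274 + (-11 - 21*(-3)*(-5*2))) + 176567) = sqrt((274 + (-11 - 21*(-3)*(-10))) + 176567) = sqrt((274 + (-11 - 630)) + 176567) = sqrt((274 - 641) + 176567) = sqrt(-367 + 176567) = sqrt(176200) = 10*sqrt(1762)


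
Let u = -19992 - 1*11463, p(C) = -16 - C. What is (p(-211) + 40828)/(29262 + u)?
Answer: -41023/2193 ≈ -18.706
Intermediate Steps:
u = -31455 (u = -19992 - 11463 = -31455)
(p(-211) + 40828)/(29262 + u) = ((-16 - 1*(-211)) + 40828)/(29262 - 31455) = ((-16 + 211) + 40828)/(-2193) = (195 + 40828)*(-1/2193) = 41023*(-1/2193) = -41023/2193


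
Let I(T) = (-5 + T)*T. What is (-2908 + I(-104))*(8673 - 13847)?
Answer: -43606472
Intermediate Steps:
I(T) = T*(-5 + T)
(-2908 + I(-104))*(8673 - 13847) = (-2908 - 104*(-5 - 104))*(8673 - 13847) = (-2908 - 104*(-109))*(-5174) = (-2908 + 11336)*(-5174) = 8428*(-5174) = -43606472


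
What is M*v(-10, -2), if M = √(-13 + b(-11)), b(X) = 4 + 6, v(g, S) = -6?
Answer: -6*I*√3 ≈ -10.392*I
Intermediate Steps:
b(X) = 10
M = I*√3 (M = √(-13 + 10) = √(-3) = I*√3 ≈ 1.732*I)
M*v(-10, -2) = (I*√3)*(-6) = -6*I*√3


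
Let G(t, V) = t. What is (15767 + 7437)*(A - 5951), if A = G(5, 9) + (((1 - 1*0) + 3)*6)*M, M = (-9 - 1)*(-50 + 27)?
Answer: -9884904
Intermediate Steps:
M = 230 (M = -10*(-23) = 230)
A = 5525 (A = 5 + (((1 - 1*0) + 3)*6)*230 = 5 + (((1 + 0) + 3)*6)*230 = 5 + ((1 + 3)*6)*230 = 5 + (4*6)*230 = 5 + 24*230 = 5 + 5520 = 5525)
(15767 + 7437)*(A - 5951) = (15767 + 7437)*(5525 - 5951) = 23204*(-426) = -9884904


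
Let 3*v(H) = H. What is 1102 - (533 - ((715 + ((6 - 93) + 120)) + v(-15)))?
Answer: 1312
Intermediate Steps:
v(H) = H/3
1102 - (533 - ((715 + ((6 - 93) + 120)) + v(-15))) = 1102 - (533 - ((715 + ((6 - 93) + 120)) + (⅓)*(-15))) = 1102 - (533 - ((715 + (-87 + 120)) - 5)) = 1102 - (533 - ((715 + 33) - 5)) = 1102 - (533 - (748 - 5)) = 1102 - (533 - 1*743) = 1102 - (533 - 743) = 1102 - 1*(-210) = 1102 + 210 = 1312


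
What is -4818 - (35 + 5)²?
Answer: -6418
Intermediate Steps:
-4818 - (35 + 5)² = -4818 - 1*40² = -4818 - 1*1600 = -4818 - 1600 = -6418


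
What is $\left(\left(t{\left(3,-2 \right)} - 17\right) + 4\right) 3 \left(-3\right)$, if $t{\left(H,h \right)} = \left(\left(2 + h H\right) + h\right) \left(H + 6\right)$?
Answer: $603$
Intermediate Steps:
$t{\left(H,h \right)} = \left(6 + H\right) \left(2 + h + H h\right)$ ($t{\left(H,h \right)} = \left(\left(2 + H h\right) + h\right) \left(6 + H\right) = \left(2 + h + H h\right) \left(6 + H\right) = \left(6 + H\right) \left(2 + h + H h\right)$)
$\left(\left(t{\left(3,-2 \right)} - 17\right) + 4\right) 3 \left(-3\right) = \left(\left(\left(12 + 2 \cdot 3 + 6 \left(-2\right) - 2 \cdot 3^{2} + 7 \cdot 3 \left(-2\right)\right) - 17\right) + 4\right) 3 \left(-3\right) = \left(\left(\left(12 + 6 - 12 - 18 - 42\right) - 17\right) + 4\right) \left(-9\right) = \left(\left(-54 - 17\right) + 4\right) \left(-9\right) = \left(-71 + 4\right) \left(-9\right) = \left(-67\right) \left(-9\right) = 603$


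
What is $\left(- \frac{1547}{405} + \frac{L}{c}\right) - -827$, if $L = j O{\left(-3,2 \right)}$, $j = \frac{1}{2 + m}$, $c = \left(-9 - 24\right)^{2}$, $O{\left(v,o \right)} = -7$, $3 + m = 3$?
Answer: $\frac{80679581}{98010} \approx 823.18$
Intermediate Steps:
$m = 0$ ($m = -3 + 3 = 0$)
$c = 1089$ ($c = \left(-33\right)^{2} = 1089$)
$j = \frac{1}{2}$ ($j = \frac{1}{2 + 0} = \frac{1}{2} \approx 0.5$)
$L = - \frac{7}{2}$ ($L = \frac{1}{2} \left(-7\right) = - \frac{7}{2} \approx -3.5$)
$\left(- \frac{1547}{405} + \frac{L}{c}\right) - -827 = \left(- \frac{1547}{405} - \frac{7}{2 \cdot 1089}\right) - -827 = \left(\left(-1547\right) \frac{1}{405} - \frac{7}{2178}\right) + 827 = \left(- \frac{1547}{405} - \frac{7}{2178}\right) + 827 = - \frac{374689}{98010} + 827 = \frac{80679581}{98010}$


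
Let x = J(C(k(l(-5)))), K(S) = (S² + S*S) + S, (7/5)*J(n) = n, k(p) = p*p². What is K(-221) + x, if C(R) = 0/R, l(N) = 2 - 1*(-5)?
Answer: 97461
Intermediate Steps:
l(N) = 7 (l(N) = 2 + 5 = 7)
k(p) = p³
C(R) = 0
J(n) = 5*n/7
K(S) = S + 2*S² (K(S) = (S² + S²) + S = 2*S² + S = S + 2*S²)
x = 0 (x = (5/7)*0 = 0)
K(-221) + x = -221*(1 + 2*(-221)) + 0 = -221*(1 - 442) + 0 = -221*(-441) + 0 = 97461 + 0 = 97461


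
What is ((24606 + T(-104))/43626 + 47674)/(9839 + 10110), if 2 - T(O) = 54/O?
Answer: 108152227691/45255343848 ≈ 2.3898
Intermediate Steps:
T(O) = 2 - 54/O
((24606 + T(-104))/43626 + 47674)/(9839 + 10110) = ((24606 + (2 - 54/(-104)))/43626 + 47674)/(9839 + 10110) = ((24606 + (2 - 54*(-1/104)))*(1/43626) + 47674)/19949 = ((24606 + (2 + 27/52))*(1/43626) + 47674)*(1/19949) = ((24606 + 131/52)*(1/43626) + 47674)*(1/19949) = ((1279643/52)*(1/43626) + 47674)*(1/19949) = (1279643/2268552 + 47674)*(1/19949) = (108152227691/2268552)*(1/19949) = 108152227691/45255343848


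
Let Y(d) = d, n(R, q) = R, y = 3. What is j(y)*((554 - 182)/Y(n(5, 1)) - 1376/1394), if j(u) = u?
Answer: 767532/3485 ≈ 220.24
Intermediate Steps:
j(y)*((554 - 182)/Y(n(5, 1)) - 1376/1394) = 3*((554 - 182)/5 - 1376/1394) = 3*(372*(1/5) - 1376*1/1394) = 3*(372/5 - 688/697) = 3*(255844/3485) = 767532/3485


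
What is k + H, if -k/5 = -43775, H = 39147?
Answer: 258022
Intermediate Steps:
k = 218875 (k = -5*(-43775) = 218875)
k + H = 218875 + 39147 = 258022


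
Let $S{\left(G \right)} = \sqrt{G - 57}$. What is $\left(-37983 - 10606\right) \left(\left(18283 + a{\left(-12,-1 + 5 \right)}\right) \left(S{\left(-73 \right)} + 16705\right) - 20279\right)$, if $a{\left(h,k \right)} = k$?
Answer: $-14842193016984 - 888547043 i \sqrt{130} \approx -1.4842 \cdot 10^{13} - 1.0131 \cdot 10^{10} i$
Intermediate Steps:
$S{\left(G \right)} = \sqrt{-57 + G}$
$\left(-37983 - 10606\right) \left(\left(18283 + a{\left(-12,-1 + 5 \right)}\right) \left(S{\left(-73 \right)} + 16705\right) - 20279\right) = \left(-37983 - 10606\right) \left(\left(18283 + \left(-1 + 5\right)\right) \left(\sqrt{-57 - 73} + 16705\right) - 20279\right) = - 48589 \left(\left(18283 + 4\right) \left(\sqrt{-130} + 16705\right) - 20279\right) = - 48589 \left(18287 \left(i \sqrt{130} + 16705\right) - 20279\right) = - 48589 \left(18287 \left(16705 + i \sqrt{130}\right) - 20279\right) = - 48589 \left(\left(305484335 + 18287 i \sqrt{130}\right) - 20279\right) = - 48589 \left(305464056 + 18287 i \sqrt{130}\right) = -14842193016984 - 888547043 i \sqrt{130}$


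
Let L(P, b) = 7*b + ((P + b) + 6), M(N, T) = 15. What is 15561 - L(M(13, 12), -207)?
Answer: 17196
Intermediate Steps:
L(P, b) = 6 + P + 8*b (L(P, b) = 7*b + (6 + P + b) = 6 + P + 8*b)
15561 - L(M(13, 12), -207) = 15561 - (6 + 15 + 8*(-207)) = 15561 - (6 + 15 - 1656) = 15561 - 1*(-1635) = 15561 + 1635 = 17196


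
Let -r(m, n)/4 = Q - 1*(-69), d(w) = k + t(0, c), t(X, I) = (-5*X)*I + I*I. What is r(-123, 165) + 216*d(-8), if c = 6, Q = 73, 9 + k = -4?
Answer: 4400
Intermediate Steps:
k = -13 (k = -9 - 4 = -13)
t(X, I) = I² - 5*I*X (t(X, I) = -5*I*X + I² = I² - 5*I*X)
d(w) = 23 (d(w) = -13 + 6*(6 - 5*0) = -13 + 6*(6 + 0) = -13 + 6*6 = -13 + 36 = 23)
r(m, n) = -568 (r(m, n) = -4*(73 - 1*(-69)) = -4*(73 + 69) = -4*142 = -568)
r(-123, 165) + 216*d(-8) = -568 + 216*23 = -568 + 4968 = 4400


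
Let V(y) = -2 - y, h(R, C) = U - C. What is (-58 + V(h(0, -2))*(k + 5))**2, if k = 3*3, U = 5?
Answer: 33856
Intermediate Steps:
h(R, C) = 5 - C
k = 9
(-58 + V(h(0, -2))*(k + 5))**2 = (-58 + (-2 - (5 - 1*(-2)))*(9 + 5))**2 = (-58 + (-2 - (5 + 2))*14)**2 = (-58 + (-2 - 1*7)*14)**2 = (-58 + (-2 - 7)*14)**2 = (-58 - 9*14)**2 = (-58 - 126)**2 = (-184)**2 = 33856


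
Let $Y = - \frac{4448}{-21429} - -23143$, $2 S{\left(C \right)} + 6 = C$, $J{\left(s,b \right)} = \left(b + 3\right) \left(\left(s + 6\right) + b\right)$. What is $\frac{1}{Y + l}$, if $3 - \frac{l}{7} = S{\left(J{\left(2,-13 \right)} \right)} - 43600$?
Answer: $\frac{21429}{7033216538} \approx 3.0468 \cdot 10^{-6}$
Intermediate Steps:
$J{\left(s,b \right)} = \left(3 + b\right) \left(6 + b + s\right)$ ($J{\left(s,b \right)} = \left(3 + b\right) \left(\left(6 + s\right) + b\right) = \left(3 + b\right) \left(6 + b + s\right)$)
$S{\left(C \right)} = -3 + \frac{C}{2}$
$Y = \frac{495935795}{21429}$ ($Y = \left(-4448\right) \left(- \frac{1}{21429}\right) + 23143 = \frac{4448}{21429} + 23143 = \frac{495935795}{21429} \approx 23143.0$)
$l = 305067$ ($l = 21 - 7 \left(\left(-3 + \frac{18 + \left(-13\right)^{2} + 3 \cdot 2 + 9 \left(-13\right) - 26}{2}\right) - 43600\right) = 21 - 7 \left(\left(-3 + \frac{18 + 169 + 6 - 117 - 26}{2}\right) - 43600\right) = 21 - 7 \left(\left(-3 + \frac{1}{2} \cdot 50\right) - 43600\right) = 21 - 7 \left(\left(-3 + 25\right) - 43600\right) = 21 - 7 \left(22 - 43600\right) = 21 - -305046 = 21 + 305046 = 305067$)
$\frac{1}{Y + l} = \frac{1}{\frac{495935795}{21429} + 305067} = \frac{1}{\frac{7033216538}{21429}} = \frac{21429}{7033216538}$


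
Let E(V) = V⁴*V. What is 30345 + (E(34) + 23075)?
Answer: 45488844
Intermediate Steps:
E(V) = V⁵
30345 + (E(34) + 23075) = 30345 + (34⁵ + 23075) = 30345 + (45435424 + 23075) = 30345 + 45458499 = 45488844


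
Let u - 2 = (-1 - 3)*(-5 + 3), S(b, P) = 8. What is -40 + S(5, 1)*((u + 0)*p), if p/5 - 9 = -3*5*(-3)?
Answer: 21560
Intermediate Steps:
u = 10 (u = 2 + (-1 - 3)*(-5 + 3) = 2 - 4*(-2) = 2 + 8 = 10)
p = 270 (p = 45 + 5*(-3*5*(-3)) = 45 + 5*(-15*(-3)) = 45 + 5*45 = 45 + 225 = 270)
-40 + S(5, 1)*((u + 0)*p) = -40 + 8*((10 + 0)*270) = -40 + 8*(10*270) = -40 + 8*2700 = -40 + 21600 = 21560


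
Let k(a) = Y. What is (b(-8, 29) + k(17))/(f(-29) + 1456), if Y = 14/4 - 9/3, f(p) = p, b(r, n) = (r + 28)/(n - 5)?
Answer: 4/4281 ≈ 0.00093436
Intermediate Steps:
b(r, n) = (28 + r)/(-5 + n)
Y = ½ (Y = 14*(¼) - 9*⅓ = 7/2 - 3 = ½ ≈ 0.50000)
k(a) = ½
(b(-8, 29) + k(17))/(f(-29) + 1456) = ((28 - 8)/(-5 + 29) + ½)/(-29 + 1456) = (20/24 + ½)/1427 = ((1/24)*20 + ½)*(1/1427) = (⅚ + ½)*(1/1427) = (4/3)*(1/1427) = 4/4281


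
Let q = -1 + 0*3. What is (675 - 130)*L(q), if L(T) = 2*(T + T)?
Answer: -2180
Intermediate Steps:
q = -1 (q = -1 + 0 = -1)
L(T) = 4*T (L(T) = 2*(2*T) = 4*T)
(675 - 130)*L(q) = (675 - 130)*(4*(-1)) = 545*(-4) = -2180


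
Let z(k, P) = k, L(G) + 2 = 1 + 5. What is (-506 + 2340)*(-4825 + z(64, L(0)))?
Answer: -8731674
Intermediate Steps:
L(G) = 4 (L(G) = -2 + (1 + 5) = -2 + 6 = 4)
(-506 + 2340)*(-4825 + z(64, L(0))) = (-506 + 2340)*(-4825 + 64) = 1834*(-4761) = -8731674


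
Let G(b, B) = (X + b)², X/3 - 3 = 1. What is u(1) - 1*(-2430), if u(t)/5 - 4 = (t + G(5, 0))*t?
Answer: 3900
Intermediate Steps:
X = 12 (X = 9 + 3*1 = 9 + 3 = 12)
G(b, B) = (12 + b)²
u(t) = 20 + 5*t*(289 + t) (u(t) = 20 + 5*((t + (12 + 5)²)*t) = 20 + 5*((t + 17²)*t) = 20 + 5*((t + 289)*t) = 20 + 5*((289 + t)*t) = 20 + 5*(t*(289 + t)) = 20 + 5*t*(289 + t))
u(1) - 1*(-2430) = (20 + 5*1² + 1445*1) - 1*(-2430) = (20 + 5*1 + 1445) + 2430 = (20 + 5 + 1445) + 2430 = 1470 + 2430 = 3900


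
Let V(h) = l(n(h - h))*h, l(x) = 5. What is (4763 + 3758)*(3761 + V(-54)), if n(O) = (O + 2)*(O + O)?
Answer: 29746811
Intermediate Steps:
n(O) = 2*O*(2 + O) (n(O) = (2 + O)*(2*O) = 2*O*(2 + O))
V(h) = 5*h
(4763 + 3758)*(3761 + V(-54)) = (4763 + 3758)*(3761 + 5*(-54)) = 8521*(3761 - 270) = 8521*3491 = 29746811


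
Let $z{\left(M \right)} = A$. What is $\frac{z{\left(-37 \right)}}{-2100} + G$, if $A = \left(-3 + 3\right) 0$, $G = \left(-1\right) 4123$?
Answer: $-4123$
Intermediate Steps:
$G = -4123$
$A = 0$ ($A = 0 \cdot 0 = 0$)
$z{\left(M \right)} = 0$
$\frac{z{\left(-37 \right)}}{-2100} + G = \frac{0}{-2100} - 4123 = 0 \left(- \frac{1}{2100}\right) - 4123 = 0 - 4123 = -4123$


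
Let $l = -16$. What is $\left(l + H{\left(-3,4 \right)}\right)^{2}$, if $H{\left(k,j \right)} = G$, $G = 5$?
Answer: $121$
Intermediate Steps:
$H{\left(k,j \right)} = 5$
$\left(l + H{\left(-3,4 \right)}\right)^{2} = \left(-16 + 5\right)^{2} = \left(-11\right)^{2} = 121$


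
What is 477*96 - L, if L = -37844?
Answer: 83636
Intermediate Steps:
477*96 - L = 477*96 - 1*(-37844) = 45792 + 37844 = 83636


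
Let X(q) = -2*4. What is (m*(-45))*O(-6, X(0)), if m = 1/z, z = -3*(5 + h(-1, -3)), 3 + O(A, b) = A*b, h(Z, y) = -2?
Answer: 225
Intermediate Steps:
X(q) = -8
O(A, b) = -3 + A*b
z = -9 (z = -3*(5 - 2) = -3*3 = -9)
m = -⅑ (m = 1/(-9) = -⅑ ≈ -0.11111)
(m*(-45))*O(-6, X(0)) = (-⅑*(-45))*(-3 - 6*(-8)) = 5*(-3 + 48) = 5*45 = 225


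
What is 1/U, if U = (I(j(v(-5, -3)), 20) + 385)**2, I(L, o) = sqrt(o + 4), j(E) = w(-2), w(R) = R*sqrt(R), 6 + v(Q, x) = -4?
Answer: 148249/21963536401 - 1540*sqrt(6)/21963536401 ≈ 6.5780e-6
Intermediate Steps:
v(Q, x) = -10 (v(Q, x) = -6 - 4 = -10)
w(R) = R**(3/2)
j(E) = -2*I*sqrt(2) (j(E) = (-2)**(3/2) = -2*I*sqrt(2))
I(L, o) = sqrt(4 + o)
U = (385 + 2*sqrt(6))**2 (U = (sqrt(4 + 20) + 385)**2 = (sqrt(24) + 385)**2 = (2*sqrt(6) + 385)**2 = (385 + 2*sqrt(6))**2 ≈ 1.5202e+5)
1/U = 1/(148249 + 1540*sqrt(6))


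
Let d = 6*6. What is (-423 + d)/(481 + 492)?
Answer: -387/973 ≈ -0.39774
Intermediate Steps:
d = 36
(-423 + d)/(481 + 492) = (-423 + 36)/(481 + 492) = -387/973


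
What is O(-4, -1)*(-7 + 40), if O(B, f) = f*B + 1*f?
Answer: 99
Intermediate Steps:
O(B, f) = f + B*f (O(B, f) = B*f + f = f + B*f)
O(-4, -1)*(-7 + 40) = (-(1 - 4))*(-7 + 40) = -1*(-3)*33 = 3*33 = 99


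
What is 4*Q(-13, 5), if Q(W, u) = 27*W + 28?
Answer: -1292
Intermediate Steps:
Q(W, u) = 28 + 27*W
4*Q(-13, 5) = 4*(28 + 27*(-13)) = 4*(28 - 351) = 4*(-323) = -1292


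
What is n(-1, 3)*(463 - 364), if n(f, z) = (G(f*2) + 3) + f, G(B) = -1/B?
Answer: 495/2 ≈ 247.50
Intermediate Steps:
n(f, z) = 3 + f - 1/(2*f) (n(f, z) = (-1/(f*2) + 3) + f = (-1/(2*f) + 3) + f = (3 - 1/(2*f)) + f = 3 + f - 1/(2*f))
n(-1, 3)*(463 - 364) = (3 - 1 - ½/(-1))*(463 - 364) = (3 - 1 - ½*(-1))*99 = (3 - 1 + ½)*99 = (5/2)*99 = 495/2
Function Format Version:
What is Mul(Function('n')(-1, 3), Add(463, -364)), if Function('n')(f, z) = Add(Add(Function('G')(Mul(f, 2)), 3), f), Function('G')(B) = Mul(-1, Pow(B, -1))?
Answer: Rational(495, 2) ≈ 247.50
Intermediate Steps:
Function('n')(f, z) = Add(3, f, Mul(Rational(-1, 2), Pow(f, -1))) (Function('n')(f, z) = Add(Add(Mul(-1, Pow(Mul(f, 2), -1)), 3), f) = Add(Add(Mul(-1, Pow(Mul(2, f), -1)), 3), f) = Add(Add(Mul(-1, Mul(Rational(1, 2), Pow(f, -1))), 3), f) = Add(Add(Mul(Rational(-1, 2), Pow(f, -1)), 3), f) = Add(Add(3, Mul(Rational(-1, 2), Pow(f, -1))), f) = Add(3, f, Mul(Rational(-1, 2), Pow(f, -1))))
Mul(Function('n')(-1, 3), Add(463, -364)) = Mul(Add(3, -1, Mul(Rational(-1, 2), Pow(-1, -1))), Add(463, -364)) = Mul(Add(3, -1, Mul(Rational(-1, 2), -1)), 99) = Mul(Add(3, -1, Rational(1, 2)), 99) = Mul(Rational(5, 2), 99) = Rational(495, 2)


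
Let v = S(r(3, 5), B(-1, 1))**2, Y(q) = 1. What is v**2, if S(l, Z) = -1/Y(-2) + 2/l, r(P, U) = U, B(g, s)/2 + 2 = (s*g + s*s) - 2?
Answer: 81/625 ≈ 0.12960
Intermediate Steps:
B(g, s) = -8 + 2*s**2 + 2*g*s (B(g, s) = -4 + 2*((s*g + s*s) - 2) = -4 + 2*((g*s + s**2) - 2) = -4 + 2*((s**2 + g*s) - 2) = -4 + 2*(-2 + s**2 + g*s) = -4 + (-4 + 2*s**2 + 2*g*s) = -8 + 2*s**2 + 2*g*s)
S(l, Z) = -1 + 2/l (S(l, Z) = -1/1 + 2/l = -1*1 + 2/l = -1 + 2/l)
v = 9/25 (v = ((2 - 1*5)/5)**2 = ((2 - 5)/5)**2 = ((1/5)*(-3))**2 = (-3/5)**2 = 9/25 ≈ 0.36000)
v**2 = (9/25)**2 = 81/625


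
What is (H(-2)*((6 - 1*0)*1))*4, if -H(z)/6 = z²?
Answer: -576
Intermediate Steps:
H(z) = -6*z²
(H(-2)*((6 - 1*0)*1))*4 = ((-6*(-2)²)*((6 - 1*0)*1))*4 = ((-6*4)*((6 + 0)*1))*4 = -144*4 = -576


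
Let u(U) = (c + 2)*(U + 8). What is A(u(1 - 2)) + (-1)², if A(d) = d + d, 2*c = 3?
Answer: 50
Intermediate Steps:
c = 3/2 (c = (½)*3 = 3/2 ≈ 1.5000)
u(U) = 28 + 7*U/2 (u(U) = (3/2 + 2)*(U + 8) = 7*(8 + U)/2 = 28 + 7*U/2)
A(d) = 2*d
A(u(1 - 2)) + (-1)² = 2*(28 + 7*(1 - 2)/2) + (-1)² = 2*(28 + (7/2)*(-1)) + 1 = 2*(28 - 7/2) + 1 = 2*(49/2) + 1 = 49 + 1 = 50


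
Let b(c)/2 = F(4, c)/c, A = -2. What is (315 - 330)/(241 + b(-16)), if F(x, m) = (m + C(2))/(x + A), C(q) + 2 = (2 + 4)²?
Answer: -120/1919 ≈ -0.062533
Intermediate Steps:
C(q) = 34 (C(q) = -2 + (2 + 4)² = -2 + 6² = -2 + 36 = 34)
F(x, m) = (34 + m)/(-2 + x) (F(x, m) = (m + 34)/(x - 2) = (34 + m)/(-2 + x))
b(c) = 2*(17 + c/2)/c (b(c) = 2*(((34 + c)/(-2 + 4))/c) = 2*(((34 + c)/2)/c) = 2*((17 + c/2)/c) = 2*(17 + c/2)/c)
(315 - 330)/(241 + b(-16)) = (315 - 330)/(241 + (34 - 16)/(-16)) = -15/(241 - 1/16*18) = -15/(241 - 9/8) = -15/1919/8 = -15*8/1919 = -120/1919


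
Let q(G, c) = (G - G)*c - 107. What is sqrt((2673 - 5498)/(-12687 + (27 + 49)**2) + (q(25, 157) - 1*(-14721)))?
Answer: sqrt(698012237069)/6911 ≈ 120.89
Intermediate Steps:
q(G, c) = -107 (q(G, c) = 0*c - 107 = 0 - 107 = -107)
sqrt((2673 - 5498)/(-12687 + (27 + 49)**2) + (q(25, 157) - 1*(-14721))) = sqrt((2673 - 5498)/(-12687 + (27 + 49)**2) + (-107 - 1*(-14721))) = sqrt(-2825/(-12687 + 76**2) + (-107 + 14721)) = sqrt(-2825/(-12687 + 5776) + 14614) = sqrt(-2825/(-6911) + 14614) = sqrt(-2825*(-1/6911) + 14614) = sqrt(2825/6911 + 14614) = sqrt(101000179/6911) = sqrt(698012237069)/6911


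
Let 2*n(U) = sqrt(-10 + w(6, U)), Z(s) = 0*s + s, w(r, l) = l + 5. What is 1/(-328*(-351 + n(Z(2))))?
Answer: 117/13470058 + I*sqrt(3)/80820348 ≈ 8.6859e-6 + 2.1431e-8*I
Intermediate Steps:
w(r, l) = 5 + l
Z(s) = s (Z(s) = 0 + s = s)
n(U) = sqrt(-5 + U)/2 (n(U) = sqrt(-10 + (5 + U))/2 = sqrt(-5 + U)/2)
1/(-328*(-351 + n(Z(2)))) = 1/(-328*(-351 + sqrt(-5 + 2)/2)) = 1/(-328*(-351 + sqrt(-3)/2)) = 1/(-328*(-351 + (I*sqrt(3))/2)) = 1/(-328*(-351 + I*sqrt(3)/2)) = 1/(115128 - 164*I*sqrt(3))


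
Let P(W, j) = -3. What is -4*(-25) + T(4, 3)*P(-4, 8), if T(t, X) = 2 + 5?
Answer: 79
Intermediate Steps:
T(t, X) = 7
-4*(-25) + T(4, 3)*P(-4, 8) = -4*(-25) + 7*(-3) = 100 - 21 = 79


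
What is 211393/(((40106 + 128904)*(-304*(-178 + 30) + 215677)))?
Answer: 211393/44055667690 ≈ 4.7983e-6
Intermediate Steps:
211393/(((40106 + 128904)*(-304*(-178 + 30) + 215677))) = 211393/((169010*(-304*(-148) + 215677))) = 211393/((169010*(44992 + 215677))) = 211393/((169010*260669)) = 211393/44055667690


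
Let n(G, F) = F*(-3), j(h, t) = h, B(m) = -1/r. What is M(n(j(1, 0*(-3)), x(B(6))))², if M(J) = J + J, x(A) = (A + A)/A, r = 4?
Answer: 144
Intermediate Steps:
B(m) = -¼ (B(m) = -1/4 = -1*¼ = -¼)
x(A) = 2 (x(A) = (2*A)/A = 2)
n(G, F) = -3*F
M(J) = 2*J
M(n(j(1, 0*(-3)), x(B(6))))² = (2*(-3*2))² = (2*(-6))² = (-12)² = 144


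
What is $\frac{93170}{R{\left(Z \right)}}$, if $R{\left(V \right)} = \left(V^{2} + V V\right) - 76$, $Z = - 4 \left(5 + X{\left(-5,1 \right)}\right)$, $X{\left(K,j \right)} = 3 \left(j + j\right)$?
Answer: $\frac{46585}{1898} \approx 24.544$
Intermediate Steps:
$X{\left(K,j \right)} = 6 j$ ($X{\left(K,j \right)} = 3 \cdot 2 j = 6 j$)
$Z = -44$ ($Z = - 4 \left(5 + 6 \cdot 1\right) = - 4 \left(5 + 6\right) = \left(-4\right) 11 = -44$)
$R{\left(V \right)} = -76 + 2 V^{2}$ ($R{\left(V \right)} = \left(V^{2} + V^{2}\right) - 76 = 2 V^{2} - 76 = -76 + 2 V^{2}$)
$\frac{93170}{R{\left(Z \right)}} = \frac{93170}{-76 + 2 \left(-44\right)^{2}} = \frac{93170}{-76 + 2 \cdot 1936} = \frac{93170}{-76 + 3872} = \frac{93170}{3796} = 93170 \cdot \frac{1}{3796} = \frac{46585}{1898}$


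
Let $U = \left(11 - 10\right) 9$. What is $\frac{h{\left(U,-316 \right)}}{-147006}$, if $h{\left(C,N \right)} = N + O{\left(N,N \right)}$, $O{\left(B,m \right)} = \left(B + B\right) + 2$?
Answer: $\frac{473}{73503} \approx 0.0064351$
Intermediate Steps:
$U = 9$ ($U = 1 \cdot 9 = 9$)
$O{\left(B,m \right)} = 2 + 2 B$ ($O{\left(B,m \right)} = 2 B + 2 = 2 + 2 B$)
$h{\left(C,N \right)} = 2 + 3 N$ ($h{\left(C,N \right)} = N + \left(2 + 2 N\right) = 2 + 3 N$)
$\frac{h{\left(U,-316 \right)}}{-147006} = \frac{2 + 3 \left(-316\right)}{-147006} = \left(2 - 948\right) \left(- \frac{1}{147006}\right) = \left(-946\right) \left(- \frac{1}{147006}\right) = \frac{473}{73503}$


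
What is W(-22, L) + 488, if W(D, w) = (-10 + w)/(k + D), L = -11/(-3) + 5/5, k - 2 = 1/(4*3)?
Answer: 116696/239 ≈ 488.27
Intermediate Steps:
k = 25/12 (k = 2 + 1/(4*3) = 2 + 1/12 = 25/12 ≈ 2.0833)
L = 14/3 (L = -11*(-1/3) + 5*(1/5) = 11/3 + 1 = 14/3 ≈ 4.6667)
W(D, w) = (-10 + w)/(25/12 + D)
W(-22, L) + 488 = 12*(-10 + 14/3)/(25 + 12*(-22)) + 488 = 12*(-16/3)/(25 - 264) + 488 = 12*(-16/3)/(-239) + 488 = 12*(-1/239)*(-16/3) + 488 = 64/239 + 488 = 116696/239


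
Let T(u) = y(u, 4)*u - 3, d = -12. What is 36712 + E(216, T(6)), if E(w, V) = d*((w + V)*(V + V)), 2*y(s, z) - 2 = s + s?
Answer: -201968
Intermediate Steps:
y(s, z) = 1 + s (y(s, z) = 1 + (s + s)/2 = 1 + (2*s)/2 = 1 + s)
T(u) = -3 + u*(1 + u) (T(u) = (1 + u)*u - 3 = u*(1 + u) - 3 = -3 + u*(1 + u))
E(w, V) = -24*V*(V + w) (E(w, V) = -12*(w + V)*(V + V) = -12*(V + w)*2*V = -24*V*(V + w))
36712 + E(216, T(6)) = 36712 - 24*(-3 + 6*(1 + 6))*((-3 + 6*(1 + 6)) + 216) = 36712 - 24*(-3 + 6*7)*((-3 + 6*7) + 216) = 36712 - 24*(-3 + 42)*((-3 + 42) + 216) = 36712 - 24*39*(39 + 216) = 36712 - 24*39*255 = 36712 - 238680 = -201968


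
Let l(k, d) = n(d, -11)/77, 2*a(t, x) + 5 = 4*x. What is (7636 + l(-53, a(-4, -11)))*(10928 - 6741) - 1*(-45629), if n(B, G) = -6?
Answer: 2465327075/77 ≈ 3.2017e+7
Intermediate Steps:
a(t, x) = -5/2 + 2*x (a(t, x) = -5/2 + (4*x)/2 = -5/2 + 2*x)
l(k, d) = -6/77
(7636 + l(-53, a(-4, -11)))*(10928 - 6741) - 1*(-45629) = (7636 - 6/77)*(10928 - 6741) - 1*(-45629) = (587966/77)*4187 + 45629 = 2461813642/77 + 45629 = 2465327075/77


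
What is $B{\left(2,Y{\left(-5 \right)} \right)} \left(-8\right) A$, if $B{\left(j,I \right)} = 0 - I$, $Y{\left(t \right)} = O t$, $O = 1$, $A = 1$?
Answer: $-40$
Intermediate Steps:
$Y{\left(t \right)} = t$ ($Y{\left(t \right)} = 1 t = t$)
$B{\left(j,I \right)} = - I$
$B{\left(2,Y{\left(-5 \right)} \right)} \left(-8\right) A = \left(-1\right) \left(-5\right) \left(-8\right) 1 = 5 \left(-8\right) 1 = \left(-40\right) 1 = -40$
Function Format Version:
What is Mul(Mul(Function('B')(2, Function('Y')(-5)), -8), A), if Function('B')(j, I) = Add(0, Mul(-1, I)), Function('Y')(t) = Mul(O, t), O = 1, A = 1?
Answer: -40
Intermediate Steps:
Function('Y')(t) = t (Function('Y')(t) = Mul(1, t) = t)
Function('B')(j, I) = Mul(-1, I)
Mul(Mul(Function('B')(2, Function('Y')(-5)), -8), A) = Mul(Mul(Mul(-1, -5), -8), 1) = Mul(Mul(5, -8), 1) = Mul(-40, 1) = -40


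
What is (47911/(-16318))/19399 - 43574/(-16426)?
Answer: 6896344147091/2599848819866 ≈ 2.6526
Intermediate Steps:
(47911/(-16318))/19399 - 43574/(-16426) = (47911*(-1/16318))*(1/19399) - 43574*(-1/16426) = -47911/16318*1/19399 + 21787/8213 = -47911/316552882 + 21787/8213 = 6896344147091/2599848819866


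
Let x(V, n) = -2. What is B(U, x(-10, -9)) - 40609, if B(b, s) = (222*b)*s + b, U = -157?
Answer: 28942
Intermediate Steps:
B(b, s) = b + 222*b*s (B(b, s) = 222*b*s + b = b + 222*b*s)
B(U, x(-10, -9)) - 40609 = -157*(1 + 222*(-2)) - 40609 = -157*(1 - 444) - 40609 = -157*(-443) - 40609 = 69551 - 40609 = 28942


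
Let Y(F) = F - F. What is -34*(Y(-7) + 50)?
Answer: -1700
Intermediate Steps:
Y(F) = 0
-34*(Y(-7) + 50) = -34*(0 + 50) = -34*50 = -1700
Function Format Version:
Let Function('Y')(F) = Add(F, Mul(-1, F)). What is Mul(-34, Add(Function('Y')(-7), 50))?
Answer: -1700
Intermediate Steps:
Function('Y')(F) = 0
Mul(-34, Add(Function('Y')(-7), 50)) = Mul(-34, Add(0, 50)) = Mul(-34, 50) = -1700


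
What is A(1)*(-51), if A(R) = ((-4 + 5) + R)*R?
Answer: -102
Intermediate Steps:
A(R) = R*(1 + R) (A(R) = (1 + R)*R = R*(1 + R))
A(1)*(-51) = (1*(1 + 1))*(-51) = (1*2)*(-51) = 2*(-51) = -102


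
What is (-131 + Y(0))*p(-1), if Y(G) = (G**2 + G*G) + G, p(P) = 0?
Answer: 0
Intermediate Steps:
Y(G) = G + 2*G**2 (Y(G) = (G**2 + G**2) + G = 2*G**2 + G = G + 2*G**2)
(-131 + Y(0))*p(-1) = (-131 + 0*(1 + 2*0))*0 = (-131 + 0*(1 + 0))*0 = (-131 + 0*1)*0 = (-131 + 0)*0 = -131*0 = 0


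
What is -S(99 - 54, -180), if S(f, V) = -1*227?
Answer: 227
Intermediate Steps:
S(f, V) = -227
-S(99 - 54, -180) = -1*(-227) = 227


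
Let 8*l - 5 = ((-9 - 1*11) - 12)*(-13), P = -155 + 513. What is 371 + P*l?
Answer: 76843/4 ≈ 19211.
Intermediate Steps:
P = 358
l = 421/8 (l = 5/8 + (((-9 - 1*11) - 12)*(-13))/8 = 5/8 + (((-9 - 11) - 12)*(-13))/8 = 5/8 + ((-20 - 12)*(-13))/8 = 5/8 + (-32*(-13))/8 = 5/8 + (⅛)*416 = 5/8 + 52 = 421/8 ≈ 52.625)
371 + P*l = 371 + 358*(421/8) = 371 + 75359/4 = 76843/4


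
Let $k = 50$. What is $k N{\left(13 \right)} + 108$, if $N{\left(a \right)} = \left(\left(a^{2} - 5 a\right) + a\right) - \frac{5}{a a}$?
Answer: $\frac{1006652}{169} \approx 5956.5$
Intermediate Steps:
$N{\left(a \right)} = a^{2} - \frac{5}{a^{2}} - 4 a$ ($N{\left(a \right)} = \left(a^{2} - 4 a\right) - \frac{5}{a^{2}} = a^{2} - \frac{5}{a^{2}} - 4 a$)
$k N{\left(13 \right)} + 108 = 50 \frac{-5 + 13^{3} \left(-4 + 13\right)}{169} + 108 = 50 \frac{-5 + 2197 \cdot 9}{169} + 108 = 50 \frac{-5 + 19773}{169} + 108 = 50 \cdot \frac{1}{169} \cdot 19768 + 108 = 50 \cdot \frac{19768}{169} + 108 = \frac{988400}{169} + 108 = \frac{1006652}{169}$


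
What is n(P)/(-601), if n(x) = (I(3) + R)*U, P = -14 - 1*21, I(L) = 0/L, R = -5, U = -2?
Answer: -10/601 ≈ -0.016639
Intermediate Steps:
I(L) = 0
P = -35 (P = -14 - 21 = -35)
n(x) = 10 (n(x) = (0 - 5)*(-2) = -5*(-2) = 10)
n(P)/(-601) = 10/(-601) = 10*(-1/601) = -10/601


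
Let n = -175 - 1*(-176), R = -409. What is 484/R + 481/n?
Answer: 196245/409 ≈ 479.82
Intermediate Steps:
n = 1 (n = -175 + 176 = 1)
484/R + 481/n = 484/(-409) + 481/1 = 484*(-1/409) + 481*1 = -484/409 + 481 = 196245/409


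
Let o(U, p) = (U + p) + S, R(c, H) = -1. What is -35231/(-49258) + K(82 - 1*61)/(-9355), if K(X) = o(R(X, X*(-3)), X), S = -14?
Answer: 329290457/460808590 ≈ 0.71459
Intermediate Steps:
o(U, p) = -14 + U + p (o(U, p) = (U + p) - 14 = -14 + U + p)
K(X) = -15 + X (K(X) = -14 - 1 + X = -15 + X)
-35231/(-49258) + K(82 - 1*61)/(-9355) = -35231/(-49258) + (-15 + (82 - 1*61))/(-9355) = -35231*(-1/49258) + (-15 + (82 - 61))*(-1/9355) = 35231/49258 + (-15 + 21)*(-1/9355) = 35231/49258 + 6*(-1/9355) = 35231/49258 - 6/9355 = 329290457/460808590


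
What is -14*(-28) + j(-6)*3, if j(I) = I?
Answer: 374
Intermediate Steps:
-14*(-28) + j(-6)*3 = -14*(-28) - 6*3 = 392 - 18 = 374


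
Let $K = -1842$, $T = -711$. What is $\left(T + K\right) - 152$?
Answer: $-2705$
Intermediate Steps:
$\left(T + K\right) - 152 = \left(-711 - 1842\right) - 152 = -2553 - 152 = -2705$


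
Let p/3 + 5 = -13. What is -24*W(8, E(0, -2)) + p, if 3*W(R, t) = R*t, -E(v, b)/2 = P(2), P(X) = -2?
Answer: -310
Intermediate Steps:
p = -54 (p = -15 + 3*(-13) = -15 - 39 = -54)
E(v, b) = 4 (E(v, b) = -2*(-2) = 4)
W(R, t) = R*t/3 (W(R, t) = (R*t)/3 = R*t/3)
-24*W(8, E(0, -2)) + p = -8*8*4 - 54 = -24*32/3 - 54 = -256 - 54 = -310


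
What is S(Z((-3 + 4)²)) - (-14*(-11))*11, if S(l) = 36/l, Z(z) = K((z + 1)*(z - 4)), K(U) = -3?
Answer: -1706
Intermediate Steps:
Z(z) = -3
S(Z((-3 + 4)²)) - (-14*(-11))*11 = 36/(-3) - (-14*(-11))*11 = 36*(-⅓) - 154*11 = -12 - 1*1694 = -12 - 1694 = -1706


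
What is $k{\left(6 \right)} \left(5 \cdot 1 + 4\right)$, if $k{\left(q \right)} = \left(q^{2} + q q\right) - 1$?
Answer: $639$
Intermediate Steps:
$k{\left(q \right)} = -1 + 2 q^{2}$ ($k{\left(q \right)} = \left(q^{2} + q^{2}\right) - 1 = 2 q^{2} - 1 = -1 + 2 q^{2}$)
$k{\left(6 \right)} \left(5 \cdot 1 + 4\right) = \left(-1 + 2 \cdot 6^{2}\right) \left(5 \cdot 1 + 4\right) = \left(-1 + 2 \cdot 36\right) \left(5 + 4\right) = \left(-1 + 72\right) 9 = 71 \cdot 9 = 639$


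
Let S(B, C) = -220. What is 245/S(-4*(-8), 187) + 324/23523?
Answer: -379457/345004 ≈ -1.0999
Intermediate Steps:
245/S(-4*(-8), 187) + 324/23523 = 245/(-220) + 324/23523 = 245*(-1/220) + 324*(1/23523) = -49/44 + 108/7841 = -379457/345004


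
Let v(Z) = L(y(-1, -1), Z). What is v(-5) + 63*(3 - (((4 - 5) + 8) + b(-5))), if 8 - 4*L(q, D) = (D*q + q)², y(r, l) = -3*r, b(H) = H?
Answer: 29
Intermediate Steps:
L(q, D) = 2 - (q + D*q)²/4 (L(q, D) = 2 - (D*q + q)²/4 = 2 - (q + D*q)²/4)
v(Z) = 2 - 9*(1 + Z)²/4 (v(Z) = 2 - (-3*(-1))²*(1 + Z)²/4 = 2 - ¼*3²*(1 + Z)² = 2 - ¼*9*(1 + Z)² = 2 - 9*(1 + Z)²/4)
v(-5) + 63*(3 - (((4 - 5) + 8) + b(-5))) = (2 - 9*(1 - 5)²/4) + 63*(3 - (((4 - 5) + 8) - 5)) = (2 - 9/4*(-4)²) + 63*(3 - ((-1 + 8) - 5)) = (2 - 9/4*16) + 63*(3 - (7 - 5)) = (2 - 36) + 63*(3 - 1*2) = -34 + 63*(3 - 2) = -34 + 63*1 = -34 + 63 = 29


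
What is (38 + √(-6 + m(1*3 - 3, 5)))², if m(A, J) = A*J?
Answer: (38 + I*√6)² ≈ 1438.0 + 186.16*I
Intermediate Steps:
(38 + √(-6 + m(1*3 - 3, 5)))² = (38 + √(-6 + (1*3 - 3)*5))² = (38 + √(-6 + (3 - 3)*5))² = (38 + √(-6 + 0*5))² = (38 + √(-6 + 0))² = (38 + √(-6))² = (38 + I*√6)²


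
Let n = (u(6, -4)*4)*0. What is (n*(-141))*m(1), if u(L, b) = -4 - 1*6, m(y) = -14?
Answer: 0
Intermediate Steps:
u(L, b) = -10 (u(L, b) = -4 - 6 = -10)
n = 0 (n = -10*4*0 = -40*0 = 0)
(n*(-141))*m(1) = (0*(-141))*(-14) = 0*(-14) = 0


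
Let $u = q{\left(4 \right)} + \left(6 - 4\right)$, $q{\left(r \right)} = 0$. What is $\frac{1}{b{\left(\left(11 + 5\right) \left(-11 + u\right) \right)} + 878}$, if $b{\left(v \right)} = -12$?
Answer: $\frac{1}{866} \approx 0.0011547$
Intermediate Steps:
$u = 2$ ($u = 0 + \left(6 - 4\right) = 0 + 2 = 2$)
$\frac{1}{b{\left(\left(11 + 5\right) \left(-11 + u\right) \right)} + 878} = \frac{1}{-12 + 878} = \frac{1}{866}$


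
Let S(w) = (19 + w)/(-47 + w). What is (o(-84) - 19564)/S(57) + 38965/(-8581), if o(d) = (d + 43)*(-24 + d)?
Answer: -325445375/163039 ≈ -1996.1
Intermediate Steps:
S(w) = (19 + w)/(-47 + w)
o(d) = (-24 + d)*(43 + d) (o(d) = (43 + d)*(-24 + d) = (-24 + d)*(43 + d))
(o(-84) - 19564)/S(57) + 38965/(-8581) = ((-1032 + (-84)² + 19*(-84)) - 19564)/(((19 + 57)/(-47 + 57))) + 38965/(-8581) = ((-1032 + 7056 - 1596) - 19564)/((76/10)) + 38965*(-1/8581) = (4428 - 19564)/(((⅒)*76)) - 38965/8581 = -15136/38/5 - 38965/8581 = -15136*5/38 - 38965/8581 = -37840/19 - 38965/8581 = -325445375/163039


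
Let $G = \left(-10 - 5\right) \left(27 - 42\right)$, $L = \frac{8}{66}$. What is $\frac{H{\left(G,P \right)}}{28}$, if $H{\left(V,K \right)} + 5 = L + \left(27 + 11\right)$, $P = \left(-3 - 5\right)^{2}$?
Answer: $\frac{1093}{924} \approx 1.1829$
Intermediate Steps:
$L = \frac{4}{33}$ ($L = 8 \cdot \frac{1}{66} = \frac{4}{33} \approx 0.12121$)
$P = 64$ ($P = \left(-8\right)^{2} = 64$)
$G = 225$ ($G = \left(-15\right) \left(-15\right) = 225$)
$H{\left(V,K \right)} = \frac{1093}{33}$ ($H{\left(V,K \right)} = -5 + \left(\frac{4}{33} + \left(27 + 11\right)\right) = -5 + \left(\frac{4}{33} + 38\right) = -5 + \frac{1258}{33} = \frac{1093}{33}$)
$\frac{H{\left(G,P \right)}}{28} = \frac{1093}{33 \cdot 28} = \frac{1093}{33} \cdot \frac{1}{28} = \frac{1093}{924}$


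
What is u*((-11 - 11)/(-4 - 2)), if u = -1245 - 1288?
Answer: -27863/3 ≈ -9287.7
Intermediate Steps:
u = -2533
u*((-11 - 11)/(-4 - 2)) = -2533*(-11 - 11)/(-4 - 2) = -(-55726)/(-6) = -(-55726)*(-1)/6 = -2533*11/3 = -27863/3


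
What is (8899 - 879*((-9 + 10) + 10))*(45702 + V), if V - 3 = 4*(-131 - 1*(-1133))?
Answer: -38279010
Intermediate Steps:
V = 4011 (V = 3 + 4*(-131 - 1*(-1133)) = 3 + 4*(-131 + 1133) = 3 + 4*1002 = 3 + 4008 = 4011)
(8899 - 879*((-9 + 10) + 10))*(45702 + V) = (8899 - 879*((-9 + 10) + 10))*(45702 + 4011) = (8899 - 879*(1 + 10))*49713 = (8899 - 879*11)*49713 = (8899 - 9669)*49713 = -770*49713 = -38279010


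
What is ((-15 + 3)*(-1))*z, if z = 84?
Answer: 1008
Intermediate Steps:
((-15 + 3)*(-1))*z = ((-15 + 3)*(-1))*84 = -12*(-1)*84 = 12*84 = 1008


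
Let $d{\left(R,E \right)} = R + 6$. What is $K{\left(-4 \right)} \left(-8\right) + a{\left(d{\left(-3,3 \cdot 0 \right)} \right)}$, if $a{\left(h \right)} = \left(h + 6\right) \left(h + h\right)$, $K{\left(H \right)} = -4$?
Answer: $86$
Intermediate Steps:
$d{\left(R,E \right)} = 6 + R$
$a{\left(h \right)} = 2 h \left(6 + h\right)$ ($a{\left(h \right)} = \left(6 + h\right) 2 h = 2 h \left(6 + h\right)$)
$K{\left(-4 \right)} \left(-8\right) + a{\left(d{\left(-3,3 \cdot 0 \right)} \right)} = \left(-4\right) \left(-8\right) + 2 \left(6 - 3\right) \left(6 + \left(6 - 3\right)\right) = 32 + 2 \cdot 3 \left(6 + 3\right) = 32 + 2 \cdot 3 \cdot 9 = 32 + 54 = 86$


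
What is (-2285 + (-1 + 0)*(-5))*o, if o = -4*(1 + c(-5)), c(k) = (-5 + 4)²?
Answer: 18240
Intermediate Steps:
c(k) = 1 (c(k) = (-1)² = 1)
o = -8 (o = -4*(1 + 1) = -4*2 = -8)
(-2285 + (-1 + 0)*(-5))*o = (-2285 + (-1 + 0)*(-5))*(-8) = (-2285 - 1*(-5))*(-8) = (-2285 + 5)*(-8) = -2280*(-8) = 18240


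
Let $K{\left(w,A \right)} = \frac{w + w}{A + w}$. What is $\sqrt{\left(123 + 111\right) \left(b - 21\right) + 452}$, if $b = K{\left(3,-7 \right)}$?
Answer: $i \sqrt{4813} \approx 69.376 i$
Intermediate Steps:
$K{\left(w,A \right)} = \frac{2 w}{A + w}$
$b = - \frac{3}{2}$ ($b = 2 \cdot 3 \frac{1}{-7 + 3} = 2 \cdot 3 \frac{1}{-4} = 2 \cdot 3 \left(- \frac{1}{4}\right) = - \frac{3}{2} \approx -1.5$)
$\sqrt{\left(123 + 111\right) \left(b - 21\right) + 452} = \sqrt{\left(123 + 111\right) \left(- \frac{3}{2} - 21\right) + 452} = \sqrt{234 \left(- \frac{45}{2}\right) + 452} = \sqrt{-5265 + 452} = \sqrt{-4813} = i \sqrt{4813}$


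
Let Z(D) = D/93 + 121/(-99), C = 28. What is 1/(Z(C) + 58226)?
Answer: 279/16244797 ≈ 1.7175e-5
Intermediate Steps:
Z(D) = -11/9 + D/93 (Z(D) = D*(1/93) + 121*(-1/99) = D/93 - 11/9 = -11/9 + D/93)
1/(Z(C) + 58226) = 1/((-11/9 + (1/93)*28) + 58226) = 1/((-11/9 + 28/93) + 58226) = 1/(-257/279 + 58226) = 1/(16244797/279) = 279/16244797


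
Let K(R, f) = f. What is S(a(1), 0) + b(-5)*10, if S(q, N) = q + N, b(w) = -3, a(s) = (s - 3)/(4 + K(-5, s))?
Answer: -152/5 ≈ -30.400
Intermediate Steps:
a(s) = (-3 + s)/(4 + s) (a(s) = (s - 3)/(4 + s) = (-3 + s)/(4 + s))
S(q, N) = N + q
S(a(1), 0) + b(-5)*10 = (0 + (-3 + 1)/(4 + 1)) - 3*10 = (0 - 2/5) - 30 = (0 + (⅕)*(-2)) - 30 = (0 - ⅖) - 30 = -⅖ - 30 = -152/5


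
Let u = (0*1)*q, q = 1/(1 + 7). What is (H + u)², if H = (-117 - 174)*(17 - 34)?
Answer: 24472809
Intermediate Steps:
q = ⅛ (q = 1/8 = ⅛ ≈ 0.12500)
u = 0 (u = (0*1)*(⅛) = 0*(⅛) = 0)
H = 4947 (H = -291*(-17) = 4947)
(H + u)² = (4947 + 0)² = 4947² = 24472809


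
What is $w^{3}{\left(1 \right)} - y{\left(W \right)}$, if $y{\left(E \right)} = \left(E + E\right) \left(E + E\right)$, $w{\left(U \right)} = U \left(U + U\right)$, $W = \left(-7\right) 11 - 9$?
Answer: $-29576$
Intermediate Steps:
$W = -86$ ($W = -77 - 9 = -86$)
$w{\left(U \right)} = 2 U^{2}$ ($w{\left(U \right)} = U 2 U = 2 U^{2}$)
$y{\left(E \right)} = 4 E^{2}$ ($y{\left(E \right)} = 2 E 2 E = 4 E^{2}$)
$w^{3}{\left(1 \right)} - y{\left(W \right)} = \left(2 \cdot 1^{2}\right)^{3} - 4 \left(-86\right)^{2} = \left(2 \cdot 1\right)^{3} - 4 \cdot 7396 = 2^{3} - 29584 = 8 - 29584 = -29576$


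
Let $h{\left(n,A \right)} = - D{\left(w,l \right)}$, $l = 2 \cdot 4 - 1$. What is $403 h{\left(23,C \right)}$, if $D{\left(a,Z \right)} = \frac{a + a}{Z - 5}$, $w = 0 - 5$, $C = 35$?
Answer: $2015$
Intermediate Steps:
$w = -5$ ($w = 0 - 5 = -5$)
$l = 7$ ($l = 8 - 1 = 7$)
$D{\left(a,Z \right)} = \frac{2 a}{-5 + Z}$
$h{\left(n,A \right)} = 5$ ($h{\left(n,A \right)} = - \frac{2 \left(-5\right)}{-5 + 7} = - \frac{2 \left(-5\right)}{2} = \left(-1\right) \left(-5\right) = 5$)
$403 h{\left(23,C \right)} = 403 \cdot 5 = 2015$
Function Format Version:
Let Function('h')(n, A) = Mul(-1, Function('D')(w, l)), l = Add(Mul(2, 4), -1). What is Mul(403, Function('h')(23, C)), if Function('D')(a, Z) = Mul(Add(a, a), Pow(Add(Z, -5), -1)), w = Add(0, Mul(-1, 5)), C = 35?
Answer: 2015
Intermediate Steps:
w = -5 (w = Add(0, -5) = -5)
l = 7 (l = Add(8, -1) = 7)
Function('D')(a, Z) = Mul(2, a, Pow(Add(-5, Z), -1)) (Function('D')(a, Z) = Mul(Mul(2, a), Pow(Add(-5, Z), -1)) = Mul(2, a, Pow(Add(-5, Z), -1)))
Function('h')(n, A) = 5 (Function('h')(n, A) = Mul(-1, Mul(2, -5, Pow(Add(-5, 7), -1))) = Mul(-1, Mul(2, -5, Pow(2, -1))) = Mul(-1, Mul(2, -5, Rational(1, 2))) = Mul(-1, -5) = 5)
Mul(403, Function('h')(23, C)) = Mul(403, 5) = 2015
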